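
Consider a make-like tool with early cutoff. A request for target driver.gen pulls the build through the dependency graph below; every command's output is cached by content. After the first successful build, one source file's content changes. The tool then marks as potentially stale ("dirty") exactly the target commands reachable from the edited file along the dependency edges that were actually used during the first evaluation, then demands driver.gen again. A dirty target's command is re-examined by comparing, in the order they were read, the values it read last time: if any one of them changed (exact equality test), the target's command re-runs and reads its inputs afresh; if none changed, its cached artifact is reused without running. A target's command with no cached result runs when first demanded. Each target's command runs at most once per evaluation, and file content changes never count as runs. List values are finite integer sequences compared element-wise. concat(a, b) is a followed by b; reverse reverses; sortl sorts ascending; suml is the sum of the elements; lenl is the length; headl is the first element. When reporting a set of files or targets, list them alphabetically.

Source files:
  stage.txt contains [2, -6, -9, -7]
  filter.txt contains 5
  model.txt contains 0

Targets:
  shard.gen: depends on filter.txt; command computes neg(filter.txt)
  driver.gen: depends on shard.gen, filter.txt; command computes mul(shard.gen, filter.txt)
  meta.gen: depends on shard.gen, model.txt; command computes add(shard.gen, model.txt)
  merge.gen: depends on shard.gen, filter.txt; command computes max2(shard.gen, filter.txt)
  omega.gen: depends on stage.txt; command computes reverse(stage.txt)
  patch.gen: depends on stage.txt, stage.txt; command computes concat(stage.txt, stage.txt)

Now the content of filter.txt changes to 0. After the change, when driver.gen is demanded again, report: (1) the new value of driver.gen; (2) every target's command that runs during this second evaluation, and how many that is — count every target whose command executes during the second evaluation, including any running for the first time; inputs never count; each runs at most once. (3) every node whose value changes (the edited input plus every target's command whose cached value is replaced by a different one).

First demand of the output computes:
  shard.gen = neg(5) = -5
  driver.gen = mul(-5, 5) = -25

After the edit, cleaning proceeds:
  shard.gen: a read changed (filter.txt 5->0) — executes, giving 0.
  driver.gen: a read changed (shard.gen -5->0; filter.txt 5->0) — executes, giving 0.

Demanding driver.gen again yields 0.
2 target commands run: driver.gen, shard.gen.
The nodes whose values change: driver.gen, filter.txt, shard.gen.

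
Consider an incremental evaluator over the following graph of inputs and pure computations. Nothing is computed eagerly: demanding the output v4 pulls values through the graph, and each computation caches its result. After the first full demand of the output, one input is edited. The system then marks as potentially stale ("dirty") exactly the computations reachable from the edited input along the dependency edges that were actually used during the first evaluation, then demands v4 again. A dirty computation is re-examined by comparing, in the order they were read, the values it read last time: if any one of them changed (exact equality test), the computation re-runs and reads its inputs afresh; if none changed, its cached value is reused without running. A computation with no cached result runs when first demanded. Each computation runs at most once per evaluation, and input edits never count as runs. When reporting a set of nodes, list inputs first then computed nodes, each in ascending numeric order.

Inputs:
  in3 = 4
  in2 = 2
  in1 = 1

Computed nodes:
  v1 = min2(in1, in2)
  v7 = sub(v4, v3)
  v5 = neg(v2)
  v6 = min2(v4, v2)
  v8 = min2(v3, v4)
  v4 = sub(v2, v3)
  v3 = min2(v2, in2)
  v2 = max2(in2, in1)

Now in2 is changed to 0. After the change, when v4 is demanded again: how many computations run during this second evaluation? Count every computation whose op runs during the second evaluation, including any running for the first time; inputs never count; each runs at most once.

Initial pass — values computed on the first demand:
  v2 = max2(2, 1) = 2
  v3 = min2(2, 2) = 2
  v4 = sub(2, 2) = 0

Second demand — change propagation:
  v2: re-runs because in2 2->0; new result 1.
  v3: re-runs because v2 2->1; in2 2->0; new result 0.
  v4: re-runs because v2 2->1; v3 2->0; new result 1.

Run set: v2, v3, v4 (3 run).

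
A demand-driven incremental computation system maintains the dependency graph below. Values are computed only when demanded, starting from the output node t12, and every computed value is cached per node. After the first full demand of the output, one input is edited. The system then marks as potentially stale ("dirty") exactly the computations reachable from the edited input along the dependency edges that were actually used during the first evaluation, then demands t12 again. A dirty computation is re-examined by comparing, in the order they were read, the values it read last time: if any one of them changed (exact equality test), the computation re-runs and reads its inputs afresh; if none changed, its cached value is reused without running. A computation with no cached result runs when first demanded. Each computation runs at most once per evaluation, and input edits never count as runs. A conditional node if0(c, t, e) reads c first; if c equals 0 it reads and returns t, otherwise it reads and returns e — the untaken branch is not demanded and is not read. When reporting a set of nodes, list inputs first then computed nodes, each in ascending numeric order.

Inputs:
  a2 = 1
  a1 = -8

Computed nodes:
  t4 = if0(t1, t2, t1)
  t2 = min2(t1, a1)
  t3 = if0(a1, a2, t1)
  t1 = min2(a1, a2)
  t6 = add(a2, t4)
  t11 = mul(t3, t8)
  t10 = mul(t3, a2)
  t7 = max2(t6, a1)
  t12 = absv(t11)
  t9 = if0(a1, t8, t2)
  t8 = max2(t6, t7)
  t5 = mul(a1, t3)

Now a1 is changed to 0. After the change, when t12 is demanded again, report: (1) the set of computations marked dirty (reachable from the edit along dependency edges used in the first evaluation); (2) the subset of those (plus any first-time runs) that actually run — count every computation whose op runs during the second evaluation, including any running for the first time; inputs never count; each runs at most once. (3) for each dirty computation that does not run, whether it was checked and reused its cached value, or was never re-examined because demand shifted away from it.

First evaluation (everything demanded from the output):
  t1 = min2(-8, 1) = -8
  t3 = if0(a1=-8 -> else branch t1) = -8
  t4 = if0(t1=-8 -> else branch t1) = -8
  t6 = add(1, -8) = -7
  t7 = max2(-7, -8) = -7
  t8 = max2(-7, -7) = -7
  t11 = mul(-8, -7) = 56
  t12 = absv(56) = 56

Propagation after the edit:
  t1: runs — a1 -8->0; result 0.
  t2: demanded for the first time — runs, produces 0.
  t3: runs — a1 -8->0; t1 -8->0; result 1.
  t4: runs — t1 -8->0; t1 -8->0; result 0.
  t6: runs — t4 -8->0; result 1.
  t7: runs — t6 -7->1; a1 -8->0; result 1.
  t8: runs — t6 -7->1; t7 -7->1; result 1.
  t11: runs — t3 -8->1; t8 -7->1; result 1.
  t12: runs — t11 56->1; result 1.

Key observation: a condition flipped, so demand reaches new nodes — t2 runs for the first time.

Marked dirty: t1, t3, t4, t6, t7, t8, t11, t12.
Computations that run: t1, t2, t3, t4, t6, t7, t8, t11, t12 — 9 in total.
Every dirty computation ran.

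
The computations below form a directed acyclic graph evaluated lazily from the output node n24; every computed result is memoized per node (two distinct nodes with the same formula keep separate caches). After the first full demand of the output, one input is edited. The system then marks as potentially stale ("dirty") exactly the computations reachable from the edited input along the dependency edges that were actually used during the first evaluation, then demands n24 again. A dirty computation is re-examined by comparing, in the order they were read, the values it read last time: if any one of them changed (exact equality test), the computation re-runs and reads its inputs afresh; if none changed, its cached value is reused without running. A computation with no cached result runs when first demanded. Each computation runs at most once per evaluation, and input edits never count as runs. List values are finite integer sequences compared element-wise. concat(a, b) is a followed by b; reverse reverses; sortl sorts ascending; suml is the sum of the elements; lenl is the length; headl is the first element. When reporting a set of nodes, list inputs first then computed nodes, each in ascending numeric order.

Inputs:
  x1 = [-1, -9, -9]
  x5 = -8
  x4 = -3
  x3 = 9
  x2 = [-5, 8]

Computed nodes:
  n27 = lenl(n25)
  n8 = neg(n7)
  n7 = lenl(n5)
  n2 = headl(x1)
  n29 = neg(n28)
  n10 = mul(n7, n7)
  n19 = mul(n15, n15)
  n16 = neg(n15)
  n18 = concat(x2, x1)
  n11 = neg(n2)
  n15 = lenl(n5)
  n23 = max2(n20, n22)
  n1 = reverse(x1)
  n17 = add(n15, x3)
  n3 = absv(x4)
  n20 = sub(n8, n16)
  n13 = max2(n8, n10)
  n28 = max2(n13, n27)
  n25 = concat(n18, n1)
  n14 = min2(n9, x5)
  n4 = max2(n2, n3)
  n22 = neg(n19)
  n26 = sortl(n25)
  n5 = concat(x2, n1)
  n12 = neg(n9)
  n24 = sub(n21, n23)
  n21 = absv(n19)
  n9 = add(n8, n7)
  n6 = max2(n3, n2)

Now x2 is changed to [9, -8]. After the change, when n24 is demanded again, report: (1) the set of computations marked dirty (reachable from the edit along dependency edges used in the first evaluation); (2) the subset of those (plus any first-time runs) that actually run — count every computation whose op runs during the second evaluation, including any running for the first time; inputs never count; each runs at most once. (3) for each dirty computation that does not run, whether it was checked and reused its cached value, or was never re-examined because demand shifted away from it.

The edit dirties: n5, n7, n8, n15, n16, n19, n20, n21, n22, n23, n24.
3 computations run: n5, n7, n15.
Cache hits after checking: n8, n16, n19, n20, n21, n22, n23, n24.
Note where the cutoff bites: n8 is checked, finds nothing changed, and keeps its cache.

First demand of the output computes:
  n1 = reverse([-1, -9, -9]) = [-9, -9, -1]
  n5 = concat([-5, 8], [-9, -9, -1]) = [-5, 8, -9, -9, -1]
  n7 = lenl([-5, 8, -9, -9, -1]) = 5
  n8 = neg(5) = -5
  n15 = lenl([-5, 8, -9, -9, -1]) = 5
  n16 = neg(5) = -5
  n19 = mul(5, 5) = 25
  n20 = sub(-5, -5) = 0
  n21 = absv(25) = 25
  n22 = neg(25) = -25
  n23 = max2(0, -25) = 0
  n24 = sub(25, 0) = 25

After the edit, cleaning proceeds:
  n5: a read changed (x2 [-5, 8]->[9, -8]) — executes, giving [9, -8, -9, -9, -1].
  n7: a read changed (n5 [-5, 8, -9, -9, -1]->[9, -8, -9, -9, -1]) — executes, giving 5 — identical to its old value.
  n8: dirty, but its reads are unchanged (n7 unchanged); cached -5 stands.
  n15: a read changed (n5 [-5, 8, -9, -9, -1]->[9, -8, -9, -9, -1]) — executes, giving 5 — identical to its old value.
  n16: dirty, but its reads are unchanged (n15 unchanged); cached -5 stands.
  n19: dirty, but its reads are unchanged (n15 unchanged, n15 unchanged); cached 25 stands.
  n20: dirty, but its reads are unchanged (n8 unchanged, n16 unchanged); cached 0 stands.
  n21: dirty, but its reads are unchanged (n19 unchanged); cached 25 stands.
  n22: dirty, but its reads are unchanged (n19 unchanged); cached -25 stands.
  n23: dirty, but its reads are unchanged (n20 unchanged, n22 unchanged); cached 0 stands.
  n24: dirty, but its reads are unchanged (n21 unchanged, n23 unchanged); cached 25 stands.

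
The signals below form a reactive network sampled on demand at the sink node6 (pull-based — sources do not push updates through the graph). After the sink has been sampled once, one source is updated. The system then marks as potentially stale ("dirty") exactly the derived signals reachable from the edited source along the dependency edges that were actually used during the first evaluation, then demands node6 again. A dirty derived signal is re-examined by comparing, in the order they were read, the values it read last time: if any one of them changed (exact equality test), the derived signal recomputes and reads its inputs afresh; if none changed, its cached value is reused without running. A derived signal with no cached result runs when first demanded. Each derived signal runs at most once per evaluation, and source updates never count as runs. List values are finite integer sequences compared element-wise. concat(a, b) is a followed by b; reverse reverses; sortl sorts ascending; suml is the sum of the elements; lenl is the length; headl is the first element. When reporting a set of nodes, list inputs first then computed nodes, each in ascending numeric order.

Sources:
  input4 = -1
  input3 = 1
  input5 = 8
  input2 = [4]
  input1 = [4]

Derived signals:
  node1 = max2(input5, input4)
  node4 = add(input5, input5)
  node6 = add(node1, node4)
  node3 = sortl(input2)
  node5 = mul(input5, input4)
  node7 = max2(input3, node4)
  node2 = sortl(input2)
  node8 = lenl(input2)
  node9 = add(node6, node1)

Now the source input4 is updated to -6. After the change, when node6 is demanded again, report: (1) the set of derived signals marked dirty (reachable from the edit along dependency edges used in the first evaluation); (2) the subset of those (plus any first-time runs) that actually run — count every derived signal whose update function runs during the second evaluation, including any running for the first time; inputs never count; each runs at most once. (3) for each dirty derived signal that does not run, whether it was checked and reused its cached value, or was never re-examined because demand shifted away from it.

Dirty set: node1, node6.
Run set: node1 (1 run).
Re-examined without running (cache reused): node6.
The important point: node1 recomputes to an identical value, and the output ends up unchanged.

Initial pass — values computed on the first demand:
  node1 = max2(8, -1) = 8
  node4 = add(8, 8) = 16
  node6 = add(8, 16) = 24

Second demand — change propagation:
  node1: re-runs because input4 -1->-6; new result 8 (unchanged).
  node6: re-examined; everything it read last time is the same (node1 unchanged, node4 unchanged) — cache 24 kept, no run.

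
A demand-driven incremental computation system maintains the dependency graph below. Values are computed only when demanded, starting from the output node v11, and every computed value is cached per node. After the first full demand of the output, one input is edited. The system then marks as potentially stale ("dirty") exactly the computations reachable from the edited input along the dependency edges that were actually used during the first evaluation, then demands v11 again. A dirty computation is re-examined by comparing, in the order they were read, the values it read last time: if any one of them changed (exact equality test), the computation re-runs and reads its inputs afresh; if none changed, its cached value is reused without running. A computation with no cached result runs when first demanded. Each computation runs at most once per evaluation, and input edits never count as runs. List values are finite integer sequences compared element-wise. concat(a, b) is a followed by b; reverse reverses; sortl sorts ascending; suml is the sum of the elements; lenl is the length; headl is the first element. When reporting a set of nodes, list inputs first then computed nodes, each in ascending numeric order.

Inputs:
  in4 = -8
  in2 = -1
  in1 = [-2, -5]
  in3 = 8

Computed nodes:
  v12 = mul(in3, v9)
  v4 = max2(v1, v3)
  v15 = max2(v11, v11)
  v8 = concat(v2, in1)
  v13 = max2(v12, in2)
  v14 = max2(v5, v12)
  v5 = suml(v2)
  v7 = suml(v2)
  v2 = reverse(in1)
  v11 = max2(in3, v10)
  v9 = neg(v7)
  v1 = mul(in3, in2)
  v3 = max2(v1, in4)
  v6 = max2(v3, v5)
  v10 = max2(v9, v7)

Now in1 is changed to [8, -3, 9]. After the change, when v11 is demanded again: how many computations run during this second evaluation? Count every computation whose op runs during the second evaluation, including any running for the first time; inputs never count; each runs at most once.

Computations that run: v2, v7, v9, v10, v11 — 5 in total.

First evaluation (everything demanded from the output):
  v2 = reverse([-2, -5]) = [-5, -2]
  v7 = suml([-5, -2]) = -7
  v9 = neg(-7) = 7
  v10 = max2(7, -7) = 7
  v11 = max2(8, 7) = 8

Propagation after the edit:
  v2: runs — in1 [-2, -5]->[8, -3, 9]; result [9, -3, 8].
  v7: runs — v2 [-5, -2]->[9, -3, 8]; result 14.
  v9: runs — v7 -7->14; result -14.
  v10: runs — v9 7->-14; v7 -7->14; result 14.
  v11: runs — v10 7->14; result 14.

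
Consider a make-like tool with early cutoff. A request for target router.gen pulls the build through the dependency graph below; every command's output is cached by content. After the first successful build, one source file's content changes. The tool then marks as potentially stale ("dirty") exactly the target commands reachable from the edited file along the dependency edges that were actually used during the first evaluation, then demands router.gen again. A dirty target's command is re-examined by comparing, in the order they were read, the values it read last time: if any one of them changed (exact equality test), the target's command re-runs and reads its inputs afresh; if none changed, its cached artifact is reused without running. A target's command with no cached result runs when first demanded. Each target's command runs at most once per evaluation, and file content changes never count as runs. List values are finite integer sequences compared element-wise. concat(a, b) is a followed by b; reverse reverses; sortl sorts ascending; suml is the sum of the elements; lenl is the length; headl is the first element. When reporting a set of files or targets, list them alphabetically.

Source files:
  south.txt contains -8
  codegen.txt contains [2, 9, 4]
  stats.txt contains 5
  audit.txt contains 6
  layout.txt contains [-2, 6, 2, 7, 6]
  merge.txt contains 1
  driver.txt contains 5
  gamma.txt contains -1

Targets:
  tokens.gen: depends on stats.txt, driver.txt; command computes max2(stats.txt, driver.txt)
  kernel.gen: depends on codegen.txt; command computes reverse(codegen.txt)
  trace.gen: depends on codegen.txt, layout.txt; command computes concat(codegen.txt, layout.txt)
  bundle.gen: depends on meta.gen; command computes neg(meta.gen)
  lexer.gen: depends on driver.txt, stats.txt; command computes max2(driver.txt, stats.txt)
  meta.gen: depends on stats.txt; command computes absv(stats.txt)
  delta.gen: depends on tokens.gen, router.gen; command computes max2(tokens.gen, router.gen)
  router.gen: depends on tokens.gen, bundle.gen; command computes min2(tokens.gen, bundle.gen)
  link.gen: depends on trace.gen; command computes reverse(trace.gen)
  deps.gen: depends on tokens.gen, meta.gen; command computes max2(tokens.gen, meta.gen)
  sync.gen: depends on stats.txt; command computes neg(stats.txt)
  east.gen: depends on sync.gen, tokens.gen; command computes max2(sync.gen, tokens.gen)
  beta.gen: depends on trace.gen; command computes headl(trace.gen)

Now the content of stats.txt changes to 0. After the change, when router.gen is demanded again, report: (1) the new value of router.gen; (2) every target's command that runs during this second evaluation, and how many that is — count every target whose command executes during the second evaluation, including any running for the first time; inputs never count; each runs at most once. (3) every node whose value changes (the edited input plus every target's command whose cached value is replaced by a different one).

Demanding router.gen again yields 0.
4 target commands run: bundle.gen, meta.gen, router.gen, tokens.gen.
The nodes whose values change: bundle.gen, meta.gen, router.gen, stats.txt.

First demand of the output computes:
  meta.gen = absv(5) = 5
  bundle.gen = neg(5) = -5
  tokens.gen = max2(5, 5) = 5
  router.gen = min2(5, -5) = -5

After the edit, cleaning proceeds:
  meta.gen: a read changed (stats.txt 5->0) — executes, giving 0.
  bundle.gen: a read changed (meta.gen 5->0) — executes, giving 0.
  tokens.gen: a read changed (stats.txt 5->0) — executes, giving 5 — identical to its old value.
  router.gen: a read changed (bundle.gen -5->0) — executes, giving 0.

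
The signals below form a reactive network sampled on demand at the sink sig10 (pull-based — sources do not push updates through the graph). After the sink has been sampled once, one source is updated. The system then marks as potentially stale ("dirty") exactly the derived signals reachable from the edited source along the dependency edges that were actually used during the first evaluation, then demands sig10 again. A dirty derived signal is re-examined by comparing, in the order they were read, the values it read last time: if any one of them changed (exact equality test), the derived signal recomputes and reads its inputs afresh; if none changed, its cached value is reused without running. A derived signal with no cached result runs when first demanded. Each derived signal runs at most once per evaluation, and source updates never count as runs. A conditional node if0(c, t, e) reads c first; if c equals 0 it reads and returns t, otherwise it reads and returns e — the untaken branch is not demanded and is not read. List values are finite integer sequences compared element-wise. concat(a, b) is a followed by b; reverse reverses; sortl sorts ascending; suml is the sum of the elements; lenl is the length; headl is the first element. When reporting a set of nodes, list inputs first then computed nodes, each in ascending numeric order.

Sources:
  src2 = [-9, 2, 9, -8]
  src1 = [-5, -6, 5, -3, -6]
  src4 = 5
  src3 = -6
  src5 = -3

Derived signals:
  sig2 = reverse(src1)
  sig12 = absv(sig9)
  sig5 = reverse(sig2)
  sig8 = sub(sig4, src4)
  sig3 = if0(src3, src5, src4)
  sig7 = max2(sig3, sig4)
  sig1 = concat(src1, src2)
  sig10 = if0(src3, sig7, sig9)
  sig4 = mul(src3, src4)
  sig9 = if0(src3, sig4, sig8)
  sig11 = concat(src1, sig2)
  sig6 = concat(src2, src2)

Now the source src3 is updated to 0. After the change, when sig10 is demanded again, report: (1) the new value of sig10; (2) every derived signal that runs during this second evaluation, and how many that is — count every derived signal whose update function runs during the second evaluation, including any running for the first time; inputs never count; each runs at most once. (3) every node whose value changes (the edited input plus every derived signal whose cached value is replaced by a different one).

sig10 now evaluates to 0.
Run set: sig3, sig4, sig7, sig10 (4 run).
Changed values: src3, sig4, sig10.
The important point: the flipped condition redirects demand; sig8, sig9 are left stale, never re-checked.

Initial pass — values computed on the first demand:
  sig4 = mul(-6, 5) = -30
  sig8 = sub(-30, 5) = -35
  sig9 = if0(src3=-6 -> else branch sig8) = -35
  sig10 = if0(src3=-6 -> else branch sig9) = -35

Second demand — change propagation:
  sig3: newly demanded (no cache) — executes and yields -3.
  sig4: re-runs because src3 -6->0; new result 0.
  sig7: newly demanded (no cache) — executes and yields 0.
  sig8: dirty yet unreached — the second evaluation never asks for it.
  sig9: dirty yet unreached — the second evaluation never asks for it.
  sig10: re-runs because src3 -6->0; new result 0.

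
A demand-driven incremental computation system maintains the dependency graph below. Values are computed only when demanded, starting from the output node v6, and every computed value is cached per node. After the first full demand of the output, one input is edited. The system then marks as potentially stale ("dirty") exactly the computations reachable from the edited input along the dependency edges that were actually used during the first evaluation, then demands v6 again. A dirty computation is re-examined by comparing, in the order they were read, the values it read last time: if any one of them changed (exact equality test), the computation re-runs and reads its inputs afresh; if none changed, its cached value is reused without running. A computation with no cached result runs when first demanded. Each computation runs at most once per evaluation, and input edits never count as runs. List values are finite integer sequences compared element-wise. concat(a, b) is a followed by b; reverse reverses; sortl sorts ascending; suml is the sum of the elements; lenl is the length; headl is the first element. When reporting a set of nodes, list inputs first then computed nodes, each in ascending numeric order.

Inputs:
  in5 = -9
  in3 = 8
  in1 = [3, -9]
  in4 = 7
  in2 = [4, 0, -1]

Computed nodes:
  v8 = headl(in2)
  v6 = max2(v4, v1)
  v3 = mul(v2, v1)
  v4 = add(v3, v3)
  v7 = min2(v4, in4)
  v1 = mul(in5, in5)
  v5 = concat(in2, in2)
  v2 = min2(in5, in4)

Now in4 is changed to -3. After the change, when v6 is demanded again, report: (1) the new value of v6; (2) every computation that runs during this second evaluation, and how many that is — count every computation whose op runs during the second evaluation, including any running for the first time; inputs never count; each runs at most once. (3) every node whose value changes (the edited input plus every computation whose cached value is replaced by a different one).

First evaluation (everything demanded from the output):
  v1 = mul(-9, -9) = 81
  v2 = min2(-9, 7) = -9
  v3 = mul(-9, 81) = -729
  v4 = add(-729, -729) = -1458
  v6 = max2(-1458, 81) = 81

Propagation after the edit:
  v2: runs — in4 7->-3; result -9 (same value as before).
  v3: checked — values it read are unchanged (v2 unchanged, v1 unchanged); reused cached -729 without running.
  v4: checked — values it read are unchanged (v3 unchanged, v3 unchanged); reused cached -1458 without running.
  v6: checked — values it read are unchanged (v4 unchanged, v1 unchanged); reused cached 81 without running.

Key observation: the change is absorbed at v2 — it re-runs but produces the same value, and the output's value is unchanged.

New value of v6: 81.
Computations that run: v2 — 1 in total.
Values that change: in4.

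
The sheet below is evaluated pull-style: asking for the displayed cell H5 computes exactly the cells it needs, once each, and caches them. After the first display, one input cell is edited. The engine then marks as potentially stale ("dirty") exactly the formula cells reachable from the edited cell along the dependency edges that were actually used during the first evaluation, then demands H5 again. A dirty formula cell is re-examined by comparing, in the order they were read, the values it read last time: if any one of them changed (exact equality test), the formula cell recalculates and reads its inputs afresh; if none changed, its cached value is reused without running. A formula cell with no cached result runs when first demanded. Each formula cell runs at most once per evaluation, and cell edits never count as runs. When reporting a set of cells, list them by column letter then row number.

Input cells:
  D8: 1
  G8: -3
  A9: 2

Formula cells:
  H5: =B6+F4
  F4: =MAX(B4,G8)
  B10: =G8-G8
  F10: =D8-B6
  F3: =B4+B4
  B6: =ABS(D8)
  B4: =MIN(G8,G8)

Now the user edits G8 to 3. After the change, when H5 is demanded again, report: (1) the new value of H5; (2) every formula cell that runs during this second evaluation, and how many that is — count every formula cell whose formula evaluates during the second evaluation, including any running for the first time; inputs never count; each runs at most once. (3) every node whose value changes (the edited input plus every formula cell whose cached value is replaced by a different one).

First demand of the output computes:
  B4 = MIN(-3, -3) = -3
  B6 = ABS(1) = 1
  F4 = MAX(-3, -3) = -3
  H5 = 1 + -3 = -2

After the edit, cleaning proceeds:
  B4: a read changed (G8 -3->3; G8 -3->3) — executes, giving 3.
  F4: a read changed (B4 -3->3; G8 -3->3) — executes, giving 3.
  H5: a read changed (F4 -3->3) — executes, giving 4.

Demanding H5 again yields 4.
3 formula cells run: B4, F4, H5.
The nodes whose values change: B4, F4, G8, H5.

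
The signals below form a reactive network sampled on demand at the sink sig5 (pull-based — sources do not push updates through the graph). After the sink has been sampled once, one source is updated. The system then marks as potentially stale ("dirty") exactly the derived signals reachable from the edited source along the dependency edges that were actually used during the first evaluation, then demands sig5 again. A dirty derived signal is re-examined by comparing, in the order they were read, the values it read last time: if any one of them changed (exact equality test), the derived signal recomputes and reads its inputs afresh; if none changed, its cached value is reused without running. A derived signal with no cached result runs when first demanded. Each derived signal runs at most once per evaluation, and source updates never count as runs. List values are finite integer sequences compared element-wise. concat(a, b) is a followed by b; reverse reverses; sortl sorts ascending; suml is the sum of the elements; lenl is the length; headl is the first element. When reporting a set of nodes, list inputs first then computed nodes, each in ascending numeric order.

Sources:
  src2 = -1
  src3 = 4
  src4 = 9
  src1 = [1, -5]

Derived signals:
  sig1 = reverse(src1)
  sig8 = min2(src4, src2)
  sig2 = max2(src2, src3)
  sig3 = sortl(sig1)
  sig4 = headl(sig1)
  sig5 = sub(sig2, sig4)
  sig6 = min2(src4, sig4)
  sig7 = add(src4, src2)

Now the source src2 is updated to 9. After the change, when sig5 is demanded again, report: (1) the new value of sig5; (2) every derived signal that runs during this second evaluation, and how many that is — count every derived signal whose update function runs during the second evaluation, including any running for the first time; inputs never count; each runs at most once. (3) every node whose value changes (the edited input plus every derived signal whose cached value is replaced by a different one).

Initial pass — values computed on the first demand:
  sig1 = reverse([1, -5]) = [-5, 1]
  sig2 = max2(-1, 4) = 4
  sig4 = headl([-5, 1]) = -5
  sig5 = sub(4, -5) = 9

Second demand — change propagation:
  sig2: re-runs because src2 -1->9; new result 9.
  sig5: re-runs because sig2 4->9; new result 14.

sig5 now evaluates to 14.
Run set: sig2, sig5 (2 run).
Changed values: src2, sig2, sig5.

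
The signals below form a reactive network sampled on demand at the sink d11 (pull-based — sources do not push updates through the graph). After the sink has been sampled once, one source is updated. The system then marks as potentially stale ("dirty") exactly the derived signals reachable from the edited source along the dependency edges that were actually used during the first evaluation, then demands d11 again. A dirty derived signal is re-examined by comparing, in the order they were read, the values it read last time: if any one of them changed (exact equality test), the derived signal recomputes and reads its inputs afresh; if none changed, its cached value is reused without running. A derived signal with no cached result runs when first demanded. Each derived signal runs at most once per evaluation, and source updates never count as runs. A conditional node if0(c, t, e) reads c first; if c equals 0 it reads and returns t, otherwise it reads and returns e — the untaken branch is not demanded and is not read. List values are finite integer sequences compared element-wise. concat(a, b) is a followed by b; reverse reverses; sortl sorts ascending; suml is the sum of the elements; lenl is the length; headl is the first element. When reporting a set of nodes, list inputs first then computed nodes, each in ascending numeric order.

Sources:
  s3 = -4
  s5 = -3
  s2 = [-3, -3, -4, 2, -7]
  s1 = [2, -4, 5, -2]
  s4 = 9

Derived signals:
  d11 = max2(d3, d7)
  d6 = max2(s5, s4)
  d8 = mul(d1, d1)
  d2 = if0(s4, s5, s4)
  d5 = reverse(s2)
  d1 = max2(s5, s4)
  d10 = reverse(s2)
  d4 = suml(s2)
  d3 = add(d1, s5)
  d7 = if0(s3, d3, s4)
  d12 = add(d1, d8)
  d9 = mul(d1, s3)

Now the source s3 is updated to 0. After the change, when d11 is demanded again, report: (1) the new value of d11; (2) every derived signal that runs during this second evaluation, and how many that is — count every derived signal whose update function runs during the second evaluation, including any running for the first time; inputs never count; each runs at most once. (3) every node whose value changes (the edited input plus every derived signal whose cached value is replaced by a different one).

d11 now evaluates to 6.
Run set: d7, d11 (2 run).
Changed values: s3, d7, d11.

Initial pass — values computed on the first demand:
  d1 = max2(-3, 9) = 9
  d3 = add(9, -3) = 6
  d7 = if0(s3=-4 -> else branch s4) = 9
  d11 = max2(6, 9) = 9

Second demand — change propagation:
  d7: re-runs because s3 -4->0; new result 6.
  d11: re-runs because d7 9->6; new result 6.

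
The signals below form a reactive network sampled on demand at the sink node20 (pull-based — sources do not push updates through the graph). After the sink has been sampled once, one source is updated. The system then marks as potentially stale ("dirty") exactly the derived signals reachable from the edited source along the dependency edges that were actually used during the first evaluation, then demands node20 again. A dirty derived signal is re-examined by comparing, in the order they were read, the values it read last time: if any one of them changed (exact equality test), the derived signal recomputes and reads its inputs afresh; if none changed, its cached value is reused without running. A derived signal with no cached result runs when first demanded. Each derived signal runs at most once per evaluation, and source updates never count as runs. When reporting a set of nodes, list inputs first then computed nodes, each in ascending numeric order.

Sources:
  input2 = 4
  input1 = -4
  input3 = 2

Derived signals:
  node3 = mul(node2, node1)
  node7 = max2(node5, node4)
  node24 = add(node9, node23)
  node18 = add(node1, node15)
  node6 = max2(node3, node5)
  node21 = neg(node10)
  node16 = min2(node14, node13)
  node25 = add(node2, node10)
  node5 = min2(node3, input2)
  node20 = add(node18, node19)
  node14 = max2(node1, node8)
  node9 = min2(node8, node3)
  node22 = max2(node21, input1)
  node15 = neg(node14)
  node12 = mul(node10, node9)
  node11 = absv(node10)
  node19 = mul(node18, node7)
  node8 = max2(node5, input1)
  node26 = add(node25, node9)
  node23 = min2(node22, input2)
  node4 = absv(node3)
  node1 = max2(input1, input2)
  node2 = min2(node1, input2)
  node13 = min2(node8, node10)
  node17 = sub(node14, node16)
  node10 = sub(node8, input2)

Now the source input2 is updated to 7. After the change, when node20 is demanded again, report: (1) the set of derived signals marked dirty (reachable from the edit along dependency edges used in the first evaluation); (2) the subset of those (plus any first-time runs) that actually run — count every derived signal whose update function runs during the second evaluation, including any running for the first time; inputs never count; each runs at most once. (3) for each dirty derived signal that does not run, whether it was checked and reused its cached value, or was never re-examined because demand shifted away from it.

Initial pass — values computed on the first demand:
  node1 = max2(-4, 4) = 4
  node2 = min2(4, 4) = 4
  node3 = mul(4, 4) = 16
  node4 = absv(16) = 16
  node5 = min2(16, 4) = 4
  node7 = max2(4, 16) = 16
  node8 = max2(4, -4) = 4
  node14 = max2(4, 4) = 4
  node15 = neg(4) = -4
  node18 = add(4, -4) = 0
  node19 = mul(0, 16) = 0
  node20 = add(0, 0) = 0

Second demand — change propagation:
  node1: re-runs because input2 4->7; new result 7.
  node2: re-runs because node1 4->7; input2 4->7; new result 7.
  node3: re-runs because node2 4->7; node1 4->7; new result 49.
  node4: re-runs because node3 16->49; new result 49.
  node5: re-runs because node3 16->49; input2 4->7; new result 7.
  node7: re-runs because node5 4->7; node4 16->49; new result 49.
  node8: re-runs because node5 4->7; new result 7.
  node14: re-runs because node1 4->7; node8 4->7; new result 7.
  node15: re-runs because node14 4->7; new result -7.
  node18: re-runs because node1 4->7; node15 -4->-7; new result 0 (unchanged).
  node19: re-runs because node7 16->49; new result 0 (unchanged).
  node20: re-examined; everything it read last time is the same (node18 unchanged, node19 unchanged) — cache 0 kept, no run.

The important point: at node20 every value read last time is unchanged, so the dirty flag clears without a run.

Dirty set: node1, node2, node3, node4, node5, node7, node8, node14, node15, node18, node19, node20.
Run set: node1, node2, node3, node4, node5, node7, node8, node14, node15, node18, node19 (11 run).
Re-examined without running (cache reused): node20.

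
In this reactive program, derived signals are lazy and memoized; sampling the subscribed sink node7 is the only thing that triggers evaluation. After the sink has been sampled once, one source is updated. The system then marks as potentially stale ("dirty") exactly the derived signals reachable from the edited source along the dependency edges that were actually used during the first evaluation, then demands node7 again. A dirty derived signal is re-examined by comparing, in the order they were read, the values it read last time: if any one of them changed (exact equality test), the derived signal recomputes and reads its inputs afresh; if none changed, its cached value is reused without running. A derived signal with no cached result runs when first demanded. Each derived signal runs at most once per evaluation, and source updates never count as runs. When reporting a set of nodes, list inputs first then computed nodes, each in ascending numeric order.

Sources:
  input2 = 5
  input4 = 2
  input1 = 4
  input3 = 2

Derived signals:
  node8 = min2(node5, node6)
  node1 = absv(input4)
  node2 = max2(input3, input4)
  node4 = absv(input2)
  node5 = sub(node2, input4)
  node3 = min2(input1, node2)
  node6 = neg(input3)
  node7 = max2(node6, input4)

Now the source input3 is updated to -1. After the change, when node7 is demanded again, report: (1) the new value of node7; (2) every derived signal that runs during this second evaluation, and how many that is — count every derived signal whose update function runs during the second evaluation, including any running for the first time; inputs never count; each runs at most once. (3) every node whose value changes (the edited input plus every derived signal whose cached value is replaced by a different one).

Demanding node7 again yields 2.
2 derived signals run: node6, node7.
The nodes whose values change: input3, node6.

First demand of the output computes:
  node6 = neg(2) = -2
  node7 = max2(-2, 2) = 2

After the edit, cleaning proceeds:
  node6: a read changed (input3 2->-1) — executes, giving 1.
  node7: a read changed (node6 -2->1) — executes, giving 2 — identical to its old value.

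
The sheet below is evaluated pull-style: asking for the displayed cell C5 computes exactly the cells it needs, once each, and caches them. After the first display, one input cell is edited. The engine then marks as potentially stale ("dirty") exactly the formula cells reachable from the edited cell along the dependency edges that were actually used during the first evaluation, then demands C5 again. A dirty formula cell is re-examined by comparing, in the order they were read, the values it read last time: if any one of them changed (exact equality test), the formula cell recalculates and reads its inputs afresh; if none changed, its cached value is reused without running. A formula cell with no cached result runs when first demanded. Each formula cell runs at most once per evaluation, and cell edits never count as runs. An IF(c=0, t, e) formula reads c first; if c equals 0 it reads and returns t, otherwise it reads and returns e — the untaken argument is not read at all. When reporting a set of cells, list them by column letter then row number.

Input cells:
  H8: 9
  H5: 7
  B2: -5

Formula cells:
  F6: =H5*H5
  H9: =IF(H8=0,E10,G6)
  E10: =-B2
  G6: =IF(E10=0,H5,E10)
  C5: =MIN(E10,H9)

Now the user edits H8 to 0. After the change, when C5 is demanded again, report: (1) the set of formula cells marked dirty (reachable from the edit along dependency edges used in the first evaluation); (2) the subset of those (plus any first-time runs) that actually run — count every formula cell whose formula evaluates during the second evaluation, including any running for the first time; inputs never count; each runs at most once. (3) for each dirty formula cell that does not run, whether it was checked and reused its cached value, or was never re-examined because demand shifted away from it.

The edit dirties: C5, H9.
1 formula cells run: H9.
Cache hits after checking: C5.
Note the absorption at H9: it re-runs yet its value is the same, leaving the output's value untouched.

First demand of the output computes:
  E10 = -(-5) = 5
  G6 = IF(E10=0: E10=5 -> else branch E10) = 5
  H9 = IF(H8=0: H8=9 -> else branch G6) = 5
  C5 = MIN(5, 5) = 5

After the edit, cleaning proceeds:
  H9: a read changed (H8 9->0) — executes, giving 5 — identical to its old value.
  C5: dirty, but its reads are unchanged (E10 unchanged, H9 unchanged); cached 5 stands.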